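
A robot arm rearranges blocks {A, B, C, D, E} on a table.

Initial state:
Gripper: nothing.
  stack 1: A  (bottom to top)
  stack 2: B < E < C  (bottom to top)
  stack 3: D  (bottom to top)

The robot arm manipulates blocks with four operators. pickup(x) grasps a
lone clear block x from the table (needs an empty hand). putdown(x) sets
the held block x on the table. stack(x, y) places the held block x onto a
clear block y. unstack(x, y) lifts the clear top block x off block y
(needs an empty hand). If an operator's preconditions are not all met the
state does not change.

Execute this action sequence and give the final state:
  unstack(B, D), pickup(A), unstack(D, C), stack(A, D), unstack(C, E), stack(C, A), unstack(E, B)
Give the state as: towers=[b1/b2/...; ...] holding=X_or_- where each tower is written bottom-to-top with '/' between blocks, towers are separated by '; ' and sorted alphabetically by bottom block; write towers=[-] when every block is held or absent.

towers=[B; D/A/C] holding=E

step 1 (unstack(B, D)) [no-op]: towers=[A; B/E/C; D] holding=-
step 2 (pickup(A)): towers=[B/E/C; D] holding=A
step 3 (unstack(D, C)) [no-op]: towers=[B/E/C; D] holding=A
step 4 (stack(A, D)): towers=[B/E/C; D/A] holding=-
step 5 (unstack(C, E)): towers=[B/E; D/A] holding=C
step 6 (stack(C, A)): towers=[B/E; D/A/C] holding=-
step 7 (unstack(E, B)): towers=[B; D/A/C] holding=E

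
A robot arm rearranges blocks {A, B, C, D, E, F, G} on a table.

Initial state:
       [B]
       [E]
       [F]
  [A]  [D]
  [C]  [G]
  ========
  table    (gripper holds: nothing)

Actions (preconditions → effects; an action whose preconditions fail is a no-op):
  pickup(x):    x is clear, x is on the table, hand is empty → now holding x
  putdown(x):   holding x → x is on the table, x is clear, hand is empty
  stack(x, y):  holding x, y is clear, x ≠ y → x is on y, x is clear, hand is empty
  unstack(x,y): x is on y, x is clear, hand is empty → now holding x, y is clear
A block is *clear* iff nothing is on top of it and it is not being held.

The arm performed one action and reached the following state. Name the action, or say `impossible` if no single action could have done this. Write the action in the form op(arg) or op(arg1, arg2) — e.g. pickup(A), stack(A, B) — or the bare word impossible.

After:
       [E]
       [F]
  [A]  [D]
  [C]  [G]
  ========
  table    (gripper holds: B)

target: towers=[C/A; G/D/F/E] holding=B
     unstack(B, E) → towers=[C/A; G/D/F/E] holding=B  ← match
     unstack(A, C) → towers=[C; G/D/F/E/B] holding=A

unstack(B, E)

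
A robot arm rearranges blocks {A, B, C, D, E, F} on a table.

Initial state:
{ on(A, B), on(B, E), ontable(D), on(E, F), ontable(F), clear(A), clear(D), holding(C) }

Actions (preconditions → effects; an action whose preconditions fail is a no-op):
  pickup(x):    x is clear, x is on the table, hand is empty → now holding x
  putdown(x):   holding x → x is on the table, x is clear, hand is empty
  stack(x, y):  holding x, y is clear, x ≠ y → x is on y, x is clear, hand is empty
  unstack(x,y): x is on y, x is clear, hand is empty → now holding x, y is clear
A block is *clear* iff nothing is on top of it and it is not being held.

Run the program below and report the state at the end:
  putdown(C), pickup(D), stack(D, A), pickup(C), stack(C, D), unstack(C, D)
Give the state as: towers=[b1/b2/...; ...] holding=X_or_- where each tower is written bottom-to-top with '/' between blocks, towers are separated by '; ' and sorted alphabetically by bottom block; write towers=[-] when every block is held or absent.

towers=[F/E/B/A/D] holding=C

step 1 (putdown(C)): towers=[C; D; F/E/B/A] holding=-
step 2 (pickup(D)): towers=[C; F/E/B/A] holding=D
step 3 (stack(D, A)): towers=[C; F/E/B/A/D] holding=-
step 4 (pickup(C)): towers=[F/E/B/A/D] holding=C
step 5 (stack(C, D)): towers=[F/E/B/A/D/C] holding=-
step 6 (unstack(C, D)): towers=[F/E/B/A/D] holding=C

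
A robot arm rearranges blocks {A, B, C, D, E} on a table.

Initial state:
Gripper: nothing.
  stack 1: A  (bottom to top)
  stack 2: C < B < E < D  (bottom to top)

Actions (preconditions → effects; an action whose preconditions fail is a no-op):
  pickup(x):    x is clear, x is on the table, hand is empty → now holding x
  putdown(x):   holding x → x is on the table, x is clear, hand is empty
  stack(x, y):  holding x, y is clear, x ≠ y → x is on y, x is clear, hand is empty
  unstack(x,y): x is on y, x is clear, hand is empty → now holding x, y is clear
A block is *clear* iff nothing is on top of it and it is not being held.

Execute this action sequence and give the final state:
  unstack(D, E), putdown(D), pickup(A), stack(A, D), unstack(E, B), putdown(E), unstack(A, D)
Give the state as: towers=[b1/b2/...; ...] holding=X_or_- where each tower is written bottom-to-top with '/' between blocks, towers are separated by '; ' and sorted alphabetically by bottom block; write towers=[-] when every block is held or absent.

step 1 (unstack(D, E)): towers=[A; C/B/E] holding=D
step 2 (putdown(D)): towers=[A; C/B/E; D] holding=-
step 3 (pickup(A)): towers=[C/B/E; D] holding=A
step 4 (stack(A, D)): towers=[C/B/E; D/A] holding=-
step 5 (unstack(E, B)): towers=[C/B; D/A] holding=E
step 6 (putdown(E)): towers=[C/B; D/A; E] holding=-
step 7 (unstack(A, D)): towers=[C/B; D; E] holding=A

towers=[C/B; D; E] holding=A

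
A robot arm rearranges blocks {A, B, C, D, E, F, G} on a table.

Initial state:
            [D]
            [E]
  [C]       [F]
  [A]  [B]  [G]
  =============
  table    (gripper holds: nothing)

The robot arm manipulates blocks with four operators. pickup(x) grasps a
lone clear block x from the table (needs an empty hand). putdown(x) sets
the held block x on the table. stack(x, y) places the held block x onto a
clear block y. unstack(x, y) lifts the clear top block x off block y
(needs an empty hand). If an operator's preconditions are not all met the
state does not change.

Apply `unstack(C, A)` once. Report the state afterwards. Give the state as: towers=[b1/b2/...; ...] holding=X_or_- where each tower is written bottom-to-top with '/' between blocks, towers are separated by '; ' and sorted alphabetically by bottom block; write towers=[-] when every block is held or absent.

before: towers=[A/C; B; G/F/E/D] holding=-
pre[unstack(C, A)]: on(C,A) ok, clear(C) ok, handempty ok
all met → apply unstack(C, A)
after:  towers=[A; B; G/F/E/D] holding=C

towers=[A; B; G/F/E/D] holding=C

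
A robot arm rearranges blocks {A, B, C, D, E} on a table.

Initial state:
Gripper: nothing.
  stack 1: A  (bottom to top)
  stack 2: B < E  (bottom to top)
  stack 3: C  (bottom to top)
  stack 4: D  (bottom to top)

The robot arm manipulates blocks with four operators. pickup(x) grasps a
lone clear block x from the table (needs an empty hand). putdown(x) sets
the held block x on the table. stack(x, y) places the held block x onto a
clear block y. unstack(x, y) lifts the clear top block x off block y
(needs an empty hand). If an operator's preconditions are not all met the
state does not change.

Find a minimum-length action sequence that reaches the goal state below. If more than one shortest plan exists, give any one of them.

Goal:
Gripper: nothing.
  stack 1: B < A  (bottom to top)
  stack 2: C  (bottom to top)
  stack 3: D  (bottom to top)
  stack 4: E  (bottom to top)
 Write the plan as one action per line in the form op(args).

step 1 (unstack(E, B)): towers=[A; B; C; D] holding=E
step 2 (putdown(E)): towers=[A; B; C; D; E] holding=-
step 3 (pickup(A)): towers=[B; C; D; E] holding=A
step 4 (stack(A, B)): towers=[B/A; C; D; E] holding=-
goal check: towers=[B/A; C; D; E] holding=- — reached (length 4, optimal by BFS)

unstack(E, B)
putdown(E)
pickup(A)
stack(A, B)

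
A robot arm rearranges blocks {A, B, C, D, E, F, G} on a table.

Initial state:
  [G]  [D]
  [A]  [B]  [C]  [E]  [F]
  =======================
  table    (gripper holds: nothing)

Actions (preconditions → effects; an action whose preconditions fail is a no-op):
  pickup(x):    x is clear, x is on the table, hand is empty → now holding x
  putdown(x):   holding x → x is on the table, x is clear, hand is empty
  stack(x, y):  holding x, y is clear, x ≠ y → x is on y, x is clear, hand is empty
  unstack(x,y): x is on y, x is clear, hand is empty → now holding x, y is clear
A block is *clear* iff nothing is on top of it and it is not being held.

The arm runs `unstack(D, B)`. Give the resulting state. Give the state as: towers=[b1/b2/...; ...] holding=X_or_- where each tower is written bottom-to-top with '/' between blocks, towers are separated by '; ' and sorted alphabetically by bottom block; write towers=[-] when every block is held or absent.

before: towers=[A/G; B/D; C; E; F] holding=-
pre[unstack(D, B)]: on(D,B) yes, clear(D) yes, handempty yes
all met → apply unstack(D, B)
after:  towers=[A/G; B; C; E; F] holding=D

towers=[A/G; B; C; E; F] holding=D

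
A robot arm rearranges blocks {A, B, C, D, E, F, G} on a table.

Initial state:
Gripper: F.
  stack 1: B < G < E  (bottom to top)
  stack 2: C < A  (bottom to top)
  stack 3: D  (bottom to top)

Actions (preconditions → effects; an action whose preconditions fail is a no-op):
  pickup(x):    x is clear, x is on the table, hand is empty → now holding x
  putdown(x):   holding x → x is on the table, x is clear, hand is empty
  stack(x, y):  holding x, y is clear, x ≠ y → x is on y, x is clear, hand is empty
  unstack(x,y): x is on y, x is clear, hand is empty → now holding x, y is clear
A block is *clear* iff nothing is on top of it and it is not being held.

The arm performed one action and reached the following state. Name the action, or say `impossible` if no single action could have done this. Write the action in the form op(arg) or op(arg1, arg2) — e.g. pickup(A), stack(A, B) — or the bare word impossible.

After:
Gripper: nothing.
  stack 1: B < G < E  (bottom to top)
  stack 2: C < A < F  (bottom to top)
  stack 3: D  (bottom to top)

target: towers=[B/G/E; C/A/F; D] holding=-
        putdown(F) → towers=[B/G/E; C/A; D; F] holding=-
       stack(F, D) → towers=[B/G/E; C/A; D/F] holding=-
       stack(F, A) → towers=[B/G/E; C/A/F; D] holding=-  ← match
       stack(F, E) → towers=[B/G/E/F; C/A; D] holding=-

stack(F, A)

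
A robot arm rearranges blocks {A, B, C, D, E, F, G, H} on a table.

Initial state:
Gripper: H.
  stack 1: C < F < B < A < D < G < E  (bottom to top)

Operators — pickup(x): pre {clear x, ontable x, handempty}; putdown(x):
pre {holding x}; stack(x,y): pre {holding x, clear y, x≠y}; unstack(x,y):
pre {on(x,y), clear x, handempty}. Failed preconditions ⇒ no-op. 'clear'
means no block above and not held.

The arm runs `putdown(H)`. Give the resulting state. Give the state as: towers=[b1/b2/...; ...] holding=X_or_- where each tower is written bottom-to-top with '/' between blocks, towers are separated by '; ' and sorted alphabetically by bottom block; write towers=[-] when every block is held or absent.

before: towers=[C/F/B/A/D/G/E] holding=H
pre[putdown(H)]: holding(H) ✓
all met → apply putdown(H)
after:  towers=[C/F/B/A/D/G/E; H] holding=-

towers=[C/F/B/A/D/G/E; H] holding=-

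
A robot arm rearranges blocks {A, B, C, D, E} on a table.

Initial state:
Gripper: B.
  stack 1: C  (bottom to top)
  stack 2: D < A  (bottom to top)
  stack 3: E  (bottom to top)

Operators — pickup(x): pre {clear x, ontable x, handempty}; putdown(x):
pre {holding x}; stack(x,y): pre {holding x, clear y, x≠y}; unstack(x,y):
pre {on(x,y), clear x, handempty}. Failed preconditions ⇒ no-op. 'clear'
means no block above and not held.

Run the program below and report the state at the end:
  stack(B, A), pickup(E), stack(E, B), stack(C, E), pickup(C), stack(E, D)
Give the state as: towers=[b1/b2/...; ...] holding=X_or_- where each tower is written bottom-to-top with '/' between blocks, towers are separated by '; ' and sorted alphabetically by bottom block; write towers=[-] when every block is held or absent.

step 1 (stack(B, A)): towers=[C; D/A/B; E] holding=-
step 2 (pickup(E)): towers=[C; D/A/B] holding=E
step 3 (stack(E, B)): towers=[C; D/A/B/E] holding=-
step 4 (stack(C, E)) [no-op]: towers=[C; D/A/B/E] holding=-
step 5 (pickup(C)): towers=[D/A/B/E] holding=C
step 6 (stack(E, D)) [no-op]: towers=[D/A/B/E] holding=C

towers=[D/A/B/E] holding=C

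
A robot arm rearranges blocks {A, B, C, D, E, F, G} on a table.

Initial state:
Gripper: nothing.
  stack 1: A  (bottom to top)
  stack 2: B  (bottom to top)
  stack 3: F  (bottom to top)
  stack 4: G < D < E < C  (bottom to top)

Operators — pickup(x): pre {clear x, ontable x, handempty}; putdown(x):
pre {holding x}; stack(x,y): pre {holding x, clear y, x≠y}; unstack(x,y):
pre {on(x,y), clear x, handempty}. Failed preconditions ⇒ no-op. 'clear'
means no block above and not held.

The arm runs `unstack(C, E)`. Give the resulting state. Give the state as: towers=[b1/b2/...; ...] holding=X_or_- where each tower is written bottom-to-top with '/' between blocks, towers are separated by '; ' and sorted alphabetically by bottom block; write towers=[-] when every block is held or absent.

before: towers=[A; B; F; G/D/E/C] holding=-
pre[unstack(C, E)]: on(C,E) ✓, clear(C) ✓, handempty ✓
all met → apply unstack(C, E)
after:  towers=[A; B; F; G/D/E] holding=C

towers=[A; B; F; G/D/E] holding=C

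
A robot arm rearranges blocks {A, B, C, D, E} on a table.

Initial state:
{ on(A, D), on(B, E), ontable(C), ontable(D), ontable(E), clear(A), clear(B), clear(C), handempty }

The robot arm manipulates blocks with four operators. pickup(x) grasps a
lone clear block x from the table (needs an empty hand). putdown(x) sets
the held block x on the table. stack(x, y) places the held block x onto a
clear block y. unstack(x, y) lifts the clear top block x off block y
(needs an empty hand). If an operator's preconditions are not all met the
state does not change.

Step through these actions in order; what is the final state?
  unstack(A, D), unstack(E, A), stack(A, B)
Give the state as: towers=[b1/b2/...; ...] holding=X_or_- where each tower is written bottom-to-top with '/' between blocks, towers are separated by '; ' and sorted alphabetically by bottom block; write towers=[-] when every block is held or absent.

step 1 (unstack(A, D)): towers=[C; D; E/B] holding=A
step 2 (unstack(E, A)) [no-op]: towers=[C; D; E/B] holding=A
step 3 (stack(A, B)): towers=[C; D; E/B/A] holding=-

towers=[C; D; E/B/A] holding=-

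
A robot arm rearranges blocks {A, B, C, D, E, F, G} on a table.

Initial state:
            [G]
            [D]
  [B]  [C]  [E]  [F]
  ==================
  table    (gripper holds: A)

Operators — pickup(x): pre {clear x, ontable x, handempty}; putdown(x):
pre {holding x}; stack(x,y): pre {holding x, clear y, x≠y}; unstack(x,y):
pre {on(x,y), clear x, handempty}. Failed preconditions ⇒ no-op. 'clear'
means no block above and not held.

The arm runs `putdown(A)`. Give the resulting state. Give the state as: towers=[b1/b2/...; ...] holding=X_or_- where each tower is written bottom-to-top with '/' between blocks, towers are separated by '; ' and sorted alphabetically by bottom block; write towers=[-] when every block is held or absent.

towers=[A; B; C; E/D/G; F] holding=-

before: towers=[B; C; E/D/G; F] holding=A
pre[putdown(A)]: holding(A) yes
all met → apply putdown(A)
after:  towers=[A; B; C; E/D/G; F] holding=-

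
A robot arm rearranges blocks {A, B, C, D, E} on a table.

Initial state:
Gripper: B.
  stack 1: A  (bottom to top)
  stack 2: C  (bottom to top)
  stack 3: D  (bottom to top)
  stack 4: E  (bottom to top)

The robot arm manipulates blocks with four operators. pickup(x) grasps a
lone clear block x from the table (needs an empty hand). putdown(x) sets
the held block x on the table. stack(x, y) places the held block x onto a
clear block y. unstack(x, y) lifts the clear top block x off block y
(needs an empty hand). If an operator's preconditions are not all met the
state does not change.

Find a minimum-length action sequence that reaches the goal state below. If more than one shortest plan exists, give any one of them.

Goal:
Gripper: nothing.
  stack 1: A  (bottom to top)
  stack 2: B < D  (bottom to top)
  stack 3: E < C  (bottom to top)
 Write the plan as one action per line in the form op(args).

step 1 (putdown(B)): towers=[A; B; C; D; E] holding=-
step 2 (pickup(D)): towers=[A; B; C; E] holding=D
step 3 (stack(D, B)): towers=[A; B/D; C; E] holding=-
step 4 (pickup(C)): towers=[A; B/D; E] holding=C
step 5 (stack(C, E)): towers=[A; B/D; E/C] holding=-
goal check: towers=[A; B/D; E/C] holding=- — reached (length 5, optimal by BFS)

putdown(B)
pickup(D)
stack(D, B)
pickup(C)
stack(C, E)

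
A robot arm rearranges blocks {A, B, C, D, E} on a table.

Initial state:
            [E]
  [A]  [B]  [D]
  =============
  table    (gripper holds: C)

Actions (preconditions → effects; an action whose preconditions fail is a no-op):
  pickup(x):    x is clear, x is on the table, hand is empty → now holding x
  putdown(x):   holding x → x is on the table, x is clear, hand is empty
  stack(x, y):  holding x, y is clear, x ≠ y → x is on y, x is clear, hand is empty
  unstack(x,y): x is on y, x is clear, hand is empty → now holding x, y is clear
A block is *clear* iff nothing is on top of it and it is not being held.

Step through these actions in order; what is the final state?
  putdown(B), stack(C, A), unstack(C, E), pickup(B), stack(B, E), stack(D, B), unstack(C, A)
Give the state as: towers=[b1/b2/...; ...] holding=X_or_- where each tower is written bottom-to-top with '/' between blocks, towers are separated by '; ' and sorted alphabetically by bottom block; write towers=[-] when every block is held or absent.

towers=[A; D/E/B] holding=C

step 1 (putdown(B)) [no-op]: towers=[A; B; D/E] holding=C
step 2 (stack(C, A)): towers=[A/C; B; D/E] holding=-
step 3 (unstack(C, E)) [no-op]: towers=[A/C; B; D/E] holding=-
step 4 (pickup(B)): towers=[A/C; D/E] holding=B
step 5 (stack(B, E)): towers=[A/C; D/E/B] holding=-
step 6 (stack(D, B)) [no-op]: towers=[A/C; D/E/B] holding=-
step 7 (unstack(C, A)): towers=[A; D/E/B] holding=C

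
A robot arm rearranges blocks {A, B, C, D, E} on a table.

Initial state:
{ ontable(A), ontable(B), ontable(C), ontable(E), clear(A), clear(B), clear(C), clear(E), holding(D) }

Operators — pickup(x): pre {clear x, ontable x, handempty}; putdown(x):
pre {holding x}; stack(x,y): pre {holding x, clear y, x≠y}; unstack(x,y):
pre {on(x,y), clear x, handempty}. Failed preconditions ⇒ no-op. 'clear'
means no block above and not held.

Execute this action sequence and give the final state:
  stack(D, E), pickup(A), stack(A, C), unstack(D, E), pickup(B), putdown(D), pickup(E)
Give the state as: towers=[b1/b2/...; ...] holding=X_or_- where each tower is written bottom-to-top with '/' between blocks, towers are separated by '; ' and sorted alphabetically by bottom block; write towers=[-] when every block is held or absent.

step 1 (stack(D, E)): towers=[A; B; C; E/D] holding=-
step 2 (pickup(A)): towers=[B; C; E/D] holding=A
step 3 (stack(A, C)): towers=[B; C/A; E/D] holding=-
step 4 (unstack(D, E)): towers=[B; C/A; E] holding=D
step 5 (pickup(B)) [no-op]: towers=[B; C/A; E] holding=D
step 6 (putdown(D)): towers=[B; C/A; D; E] holding=-
step 7 (pickup(E)): towers=[B; C/A; D] holding=E

towers=[B; C/A; D] holding=E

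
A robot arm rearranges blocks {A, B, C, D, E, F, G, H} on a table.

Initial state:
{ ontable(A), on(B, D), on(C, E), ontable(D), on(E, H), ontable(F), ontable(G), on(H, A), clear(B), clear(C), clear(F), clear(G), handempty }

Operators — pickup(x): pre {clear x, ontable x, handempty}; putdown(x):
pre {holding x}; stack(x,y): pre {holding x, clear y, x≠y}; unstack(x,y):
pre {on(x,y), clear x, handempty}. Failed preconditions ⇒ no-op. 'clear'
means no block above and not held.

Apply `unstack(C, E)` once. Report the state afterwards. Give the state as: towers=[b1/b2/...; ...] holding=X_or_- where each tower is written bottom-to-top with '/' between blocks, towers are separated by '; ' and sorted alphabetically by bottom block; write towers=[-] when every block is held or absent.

before: towers=[A/H/E/C; D/B; F; G] holding=-
pre[unstack(C, E)]: on(C,E) yes, clear(C) yes, handempty yes
all met → apply unstack(C, E)
after:  towers=[A/H/E; D/B; F; G] holding=C

towers=[A/H/E; D/B; F; G] holding=C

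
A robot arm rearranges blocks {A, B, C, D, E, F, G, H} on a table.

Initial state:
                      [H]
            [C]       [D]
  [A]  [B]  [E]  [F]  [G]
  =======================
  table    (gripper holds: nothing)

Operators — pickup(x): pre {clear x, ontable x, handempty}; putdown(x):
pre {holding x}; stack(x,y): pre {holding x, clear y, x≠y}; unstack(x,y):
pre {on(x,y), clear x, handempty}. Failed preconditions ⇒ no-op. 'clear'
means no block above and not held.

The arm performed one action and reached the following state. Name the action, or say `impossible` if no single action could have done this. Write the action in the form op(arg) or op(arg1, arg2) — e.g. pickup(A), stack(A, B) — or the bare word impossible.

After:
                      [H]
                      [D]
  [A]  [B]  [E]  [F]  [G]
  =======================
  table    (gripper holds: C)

target: towers=[A; B; E; F; G/D/H] holding=C
         pickup(A) → towers=[B; E/C; F; G/D/H] holding=A
     unstack(H, D) → towers=[A; B; E/C; F; G/D] holding=H
         pickup(B) → towers=[A; E/C; F; G/D/H] holding=B
         pickup(F) → towers=[A; B; E/C; G/D/H] holding=F
     unstack(C, E) → towers=[A; B; E; F; G/D/H] holding=C  ← match

unstack(C, E)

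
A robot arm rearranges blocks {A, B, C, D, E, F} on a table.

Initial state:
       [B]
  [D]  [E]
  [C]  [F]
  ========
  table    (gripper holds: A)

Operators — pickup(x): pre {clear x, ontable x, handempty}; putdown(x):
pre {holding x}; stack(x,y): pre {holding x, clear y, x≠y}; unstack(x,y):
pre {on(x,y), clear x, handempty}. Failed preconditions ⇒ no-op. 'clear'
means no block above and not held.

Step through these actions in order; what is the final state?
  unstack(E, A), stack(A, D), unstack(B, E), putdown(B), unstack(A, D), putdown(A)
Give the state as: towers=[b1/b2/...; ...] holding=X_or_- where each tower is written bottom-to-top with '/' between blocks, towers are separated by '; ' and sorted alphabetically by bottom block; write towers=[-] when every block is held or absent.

towers=[A; B; C/D; F/E] holding=-

step 1 (unstack(E, A)) [no-op]: towers=[C/D; F/E/B] holding=A
step 2 (stack(A, D)): towers=[C/D/A; F/E/B] holding=-
step 3 (unstack(B, E)): towers=[C/D/A; F/E] holding=B
step 4 (putdown(B)): towers=[B; C/D/A; F/E] holding=-
step 5 (unstack(A, D)): towers=[B; C/D; F/E] holding=A
step 6 (putdown(A)): towers=[A; B; C/D; F/E] holding=-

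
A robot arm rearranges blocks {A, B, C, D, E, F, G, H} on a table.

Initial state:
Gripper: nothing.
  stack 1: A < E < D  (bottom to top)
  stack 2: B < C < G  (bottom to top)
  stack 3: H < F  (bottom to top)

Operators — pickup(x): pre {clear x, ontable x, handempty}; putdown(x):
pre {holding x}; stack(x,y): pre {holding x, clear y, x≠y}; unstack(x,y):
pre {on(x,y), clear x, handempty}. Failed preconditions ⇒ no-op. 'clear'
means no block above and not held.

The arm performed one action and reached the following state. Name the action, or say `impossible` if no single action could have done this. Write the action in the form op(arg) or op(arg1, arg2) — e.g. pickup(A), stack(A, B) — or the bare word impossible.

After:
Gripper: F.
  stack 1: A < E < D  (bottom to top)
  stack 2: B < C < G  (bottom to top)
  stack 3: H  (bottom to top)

unstack(F, H)

target: towers=[A/E/D; B/C/G; H] holding=F
     unstack(G, C) → towers=[A/E/D; B/C; H/F] holding=G
     unstack(F, H) → towers=[A/E/D; B/C/G; H] holding=F  ← match
     unstack(D, E) → towers=[A/E; B/C/G; H/F] holding=D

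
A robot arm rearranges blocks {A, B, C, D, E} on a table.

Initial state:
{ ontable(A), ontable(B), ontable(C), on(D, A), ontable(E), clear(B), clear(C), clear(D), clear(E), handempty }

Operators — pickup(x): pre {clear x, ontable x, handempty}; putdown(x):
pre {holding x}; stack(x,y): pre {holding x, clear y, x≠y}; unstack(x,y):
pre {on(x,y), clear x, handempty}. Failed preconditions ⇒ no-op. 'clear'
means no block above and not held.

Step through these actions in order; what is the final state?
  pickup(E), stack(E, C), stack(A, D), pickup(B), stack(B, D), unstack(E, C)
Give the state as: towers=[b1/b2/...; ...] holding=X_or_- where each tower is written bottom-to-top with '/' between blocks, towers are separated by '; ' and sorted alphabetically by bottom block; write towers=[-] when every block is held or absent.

towers=[A/D/B; C] holding=E

step 1 (pickup(E)): towers=[A/D; B; C] holding=E
step 2 (stack(E, C)): towers=[A/D; B; C/E] holding=-
step 3 (stack(A, D)) [no-op]: towers=[A/D; B; C/E] holding=-
step 4 (pickup(B)): towers=[A/D; C/E] holding=B
step 5 (stack(B, D)): towers=[A/D/B; C/E] holding=-
step 6 (unstack(E, C)): towers=[A/D/B; C] holding=E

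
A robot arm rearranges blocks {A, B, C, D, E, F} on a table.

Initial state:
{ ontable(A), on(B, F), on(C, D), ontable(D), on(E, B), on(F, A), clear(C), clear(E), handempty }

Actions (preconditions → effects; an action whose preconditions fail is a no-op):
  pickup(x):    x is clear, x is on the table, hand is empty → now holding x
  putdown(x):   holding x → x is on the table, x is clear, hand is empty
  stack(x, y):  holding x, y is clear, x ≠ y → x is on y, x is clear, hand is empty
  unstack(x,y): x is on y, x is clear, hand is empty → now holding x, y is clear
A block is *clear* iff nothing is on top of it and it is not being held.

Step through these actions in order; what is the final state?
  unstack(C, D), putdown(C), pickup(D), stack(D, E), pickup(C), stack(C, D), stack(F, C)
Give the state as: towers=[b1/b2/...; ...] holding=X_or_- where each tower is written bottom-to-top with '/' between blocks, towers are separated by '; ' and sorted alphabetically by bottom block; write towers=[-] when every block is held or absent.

step 1 (unstack(C, D)): towers=[A/F/B/E; D] holding=C
step 2 (putdown(C)): towers=[A/F/B/E; C; D] holding=-
step 3 (pickup(D)): towers=[A/F/B/E; C] holding=D
step 4 (stack(D, E)): towers=[A/F/B/E/D; C] holding=-
step 5 (pickup(C)): towers=[A/F/B/E/D] holding=C
step 6 (stack(C, D)): towers=[A/F/B/E/D/C] holding=-
step 7 (stack(F, C)) [no-op]: towers=[A/F/B/E/D/C] holding=-

towers=[A/F/B/E/D/C] holding=-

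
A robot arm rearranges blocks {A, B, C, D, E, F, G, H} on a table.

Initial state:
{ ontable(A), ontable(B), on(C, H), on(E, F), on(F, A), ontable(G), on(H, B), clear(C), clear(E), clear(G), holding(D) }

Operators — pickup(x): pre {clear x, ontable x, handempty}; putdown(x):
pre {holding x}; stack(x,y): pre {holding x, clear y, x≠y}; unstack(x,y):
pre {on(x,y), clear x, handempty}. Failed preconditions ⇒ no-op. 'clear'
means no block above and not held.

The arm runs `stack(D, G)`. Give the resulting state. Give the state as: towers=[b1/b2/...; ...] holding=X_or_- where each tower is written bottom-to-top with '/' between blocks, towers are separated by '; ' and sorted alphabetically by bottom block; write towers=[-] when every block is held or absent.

before: towers=[A/F/E; B/H/C; G] holding=D
pre[stack(D, G)]: holding(D) ok, clear(G) ok, D≠G ok
all met → apply stack(D, G)
after:  towers=[A/F/E; B/H/C; G/D] holding=-

towers=[A/F/E; B/H/C; G/D] holding=-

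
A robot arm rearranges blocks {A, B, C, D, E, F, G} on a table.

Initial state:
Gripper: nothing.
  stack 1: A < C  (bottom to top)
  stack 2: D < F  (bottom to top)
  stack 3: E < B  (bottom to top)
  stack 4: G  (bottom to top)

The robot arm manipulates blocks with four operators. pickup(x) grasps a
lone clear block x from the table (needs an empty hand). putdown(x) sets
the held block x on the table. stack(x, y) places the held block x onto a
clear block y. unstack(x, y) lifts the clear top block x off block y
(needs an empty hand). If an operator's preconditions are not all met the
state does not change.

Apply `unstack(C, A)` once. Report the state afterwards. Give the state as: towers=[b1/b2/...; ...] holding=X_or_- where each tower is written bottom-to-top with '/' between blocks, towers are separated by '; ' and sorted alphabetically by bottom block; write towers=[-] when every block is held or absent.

before: towers=[A/C; D/F; E/B; G] holding=-
pre[unstack(C, A)]: on(C,A) yes, clear(C) yes, handempty yes
all met → apply unstack(C, A)
after:  towers=[A; D/F; E/B; G] holding=C

towers=[A; D/F; E/B; G] holding=C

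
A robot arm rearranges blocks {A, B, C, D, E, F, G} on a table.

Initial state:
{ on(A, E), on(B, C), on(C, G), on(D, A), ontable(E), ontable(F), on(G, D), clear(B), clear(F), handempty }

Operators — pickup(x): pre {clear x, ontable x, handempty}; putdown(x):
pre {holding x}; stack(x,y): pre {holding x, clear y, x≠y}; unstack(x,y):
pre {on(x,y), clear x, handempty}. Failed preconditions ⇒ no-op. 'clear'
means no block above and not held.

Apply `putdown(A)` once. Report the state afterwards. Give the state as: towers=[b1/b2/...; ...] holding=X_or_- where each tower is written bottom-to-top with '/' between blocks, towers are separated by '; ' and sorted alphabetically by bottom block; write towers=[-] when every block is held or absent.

towers=[E/A/D/G/C/B; F] holding=-

before: towers=[E/A/D/G/C/B; F] holding=-
pre[putdown(A)]: holding(A) ✗
holding(A) unmet → putdown(A) is a no-op
after:  towers=[E/A/D/G/C/B; F] holding=-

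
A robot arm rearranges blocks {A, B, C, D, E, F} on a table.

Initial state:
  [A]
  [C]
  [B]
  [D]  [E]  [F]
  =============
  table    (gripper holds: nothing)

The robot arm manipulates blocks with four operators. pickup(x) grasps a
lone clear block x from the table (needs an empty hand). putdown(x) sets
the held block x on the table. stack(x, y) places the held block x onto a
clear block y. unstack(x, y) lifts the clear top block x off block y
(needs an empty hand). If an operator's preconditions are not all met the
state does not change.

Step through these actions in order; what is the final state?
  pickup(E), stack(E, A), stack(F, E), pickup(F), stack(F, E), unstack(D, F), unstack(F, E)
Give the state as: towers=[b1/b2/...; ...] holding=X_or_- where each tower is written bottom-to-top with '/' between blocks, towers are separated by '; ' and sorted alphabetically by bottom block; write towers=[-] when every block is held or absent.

step 1 (pickup(E)): towers=[D/B/C/A; F] holding=E
step 2 (stack(E, A)): towers=[D/B/C/A/E; F] holding=-
step 3 (stack(F, E)) [no-op]: towers=[D/B/C/A/E; F] holding=-
step 4 (pickup(F)): towers=[D/B/C/A/E] holding=F
step 5 (stack(F, E)): towers=[D/B/C/A/E/F] holding=-
step 6 (unstack(D, F)) [no-op]: towers=[D/B/C/A/E/F] holding=-
step 7 (unstack(F, E)): towers=[D/B/C/A/E] holding=F

towers=[D/B/C/A/E] holding=F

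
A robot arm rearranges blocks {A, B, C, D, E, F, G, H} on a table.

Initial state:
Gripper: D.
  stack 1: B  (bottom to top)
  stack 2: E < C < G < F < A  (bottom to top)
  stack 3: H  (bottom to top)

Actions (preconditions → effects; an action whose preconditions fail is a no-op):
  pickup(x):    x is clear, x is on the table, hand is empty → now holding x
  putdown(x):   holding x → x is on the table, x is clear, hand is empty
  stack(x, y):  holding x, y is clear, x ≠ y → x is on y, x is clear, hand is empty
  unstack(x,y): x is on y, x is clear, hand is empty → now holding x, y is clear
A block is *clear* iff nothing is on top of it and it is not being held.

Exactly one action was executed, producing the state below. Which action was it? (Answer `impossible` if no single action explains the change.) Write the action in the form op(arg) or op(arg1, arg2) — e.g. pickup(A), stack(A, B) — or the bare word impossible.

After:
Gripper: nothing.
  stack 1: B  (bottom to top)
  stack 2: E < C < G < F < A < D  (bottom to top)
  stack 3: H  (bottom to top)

target: towers=[B; E/C/G/F/A/D; H] holding=-
        putdown(D) → towers=[B; D; E/C/G/F/A; H] holding=-
       stack(D, A) → towers=[B; E/C/G/F/A/D; H] holding=-  ← match
       stack(D, H) → towers=[B; E/C/G/F/A; H/D] holding=-
       stack(D, B) → towers=[B/D; E/C/G/F/A; H] holding=-

stack(D, A)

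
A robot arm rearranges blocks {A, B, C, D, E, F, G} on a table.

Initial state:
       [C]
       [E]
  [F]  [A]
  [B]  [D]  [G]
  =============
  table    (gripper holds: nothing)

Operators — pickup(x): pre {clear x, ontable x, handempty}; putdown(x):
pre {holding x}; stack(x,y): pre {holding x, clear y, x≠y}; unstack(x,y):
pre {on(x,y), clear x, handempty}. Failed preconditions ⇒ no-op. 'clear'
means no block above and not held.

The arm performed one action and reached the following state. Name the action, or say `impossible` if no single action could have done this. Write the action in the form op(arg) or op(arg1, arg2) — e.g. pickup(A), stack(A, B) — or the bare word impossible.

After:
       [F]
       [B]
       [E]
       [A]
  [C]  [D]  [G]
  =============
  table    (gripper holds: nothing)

target: towers=[C; D/A/E/B/F; G] holding=-
     unstack(F, B) → towers=[B; D/A/E/C; G] holding=F
         pickup(G) → towers=[B/F; D/A/E/C] holding=G
     unstack(C, E) → towers=[B/F; D/A/E; G] holding=C
none of the 3 applicable actions match → impossible

impossible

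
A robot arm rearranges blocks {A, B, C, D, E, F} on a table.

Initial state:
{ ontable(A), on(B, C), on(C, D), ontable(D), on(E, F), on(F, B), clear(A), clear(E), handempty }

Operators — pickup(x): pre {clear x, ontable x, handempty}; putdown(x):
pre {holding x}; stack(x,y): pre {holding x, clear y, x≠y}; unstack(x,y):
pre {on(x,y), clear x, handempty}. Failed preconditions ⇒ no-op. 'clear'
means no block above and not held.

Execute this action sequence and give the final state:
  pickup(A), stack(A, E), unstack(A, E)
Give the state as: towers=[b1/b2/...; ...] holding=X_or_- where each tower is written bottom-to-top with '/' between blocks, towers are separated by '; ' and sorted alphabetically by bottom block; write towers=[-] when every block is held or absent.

step 1 (pickup(A)): towers=[D/C/B/F/E] holding=A
step 2 (stack(A, E)): towers=[D/C/B/F/E/A] holding=-
step 3 (unstack(A, E)): towers=[D/C/B/F/E] holding=A

towers=[D/C/B/F/E] holding=A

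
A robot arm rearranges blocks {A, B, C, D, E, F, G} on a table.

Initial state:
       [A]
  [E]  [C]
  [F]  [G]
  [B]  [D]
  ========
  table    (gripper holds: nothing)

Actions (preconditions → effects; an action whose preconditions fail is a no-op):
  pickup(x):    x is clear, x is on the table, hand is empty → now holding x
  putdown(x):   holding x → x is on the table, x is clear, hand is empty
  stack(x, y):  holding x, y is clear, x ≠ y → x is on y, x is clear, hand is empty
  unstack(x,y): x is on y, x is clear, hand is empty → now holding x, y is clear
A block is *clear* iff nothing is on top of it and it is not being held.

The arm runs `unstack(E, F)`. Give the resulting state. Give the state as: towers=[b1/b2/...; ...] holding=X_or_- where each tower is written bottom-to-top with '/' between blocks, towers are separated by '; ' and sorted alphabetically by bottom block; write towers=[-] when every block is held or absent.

towers=[B/F; D/G/C/A] holding=E

before: towers=[B/F/E; D/G/C/A] holding=-
pre[unstack(E, F)]: on(E,F) yes, clear(E) yes, handempty yes
all met → apply unstack(E, F)
after:  towers=[B/F; D/G/C/A] holding=E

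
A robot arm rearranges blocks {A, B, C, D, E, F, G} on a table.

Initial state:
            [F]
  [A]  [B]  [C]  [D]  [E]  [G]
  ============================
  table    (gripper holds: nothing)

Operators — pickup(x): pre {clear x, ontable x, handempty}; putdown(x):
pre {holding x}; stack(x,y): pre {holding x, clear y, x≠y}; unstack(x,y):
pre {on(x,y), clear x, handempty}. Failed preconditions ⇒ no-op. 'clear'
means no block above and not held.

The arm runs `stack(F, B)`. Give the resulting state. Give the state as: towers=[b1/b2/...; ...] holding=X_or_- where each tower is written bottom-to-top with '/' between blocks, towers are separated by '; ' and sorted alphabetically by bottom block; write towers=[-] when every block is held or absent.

before: towers=[A; B; C/F; D; E; G] holding=-
pre[stack(F, B)]: holding(F) ✗, clear(B) ✓, F≠B ✓
holding(F) unmet → stack(F, B) is a no-op
after:  towers=[A; B; C/F; D; E; G] holding=-

towers=[A; B; C/F; D; E; G] holding=-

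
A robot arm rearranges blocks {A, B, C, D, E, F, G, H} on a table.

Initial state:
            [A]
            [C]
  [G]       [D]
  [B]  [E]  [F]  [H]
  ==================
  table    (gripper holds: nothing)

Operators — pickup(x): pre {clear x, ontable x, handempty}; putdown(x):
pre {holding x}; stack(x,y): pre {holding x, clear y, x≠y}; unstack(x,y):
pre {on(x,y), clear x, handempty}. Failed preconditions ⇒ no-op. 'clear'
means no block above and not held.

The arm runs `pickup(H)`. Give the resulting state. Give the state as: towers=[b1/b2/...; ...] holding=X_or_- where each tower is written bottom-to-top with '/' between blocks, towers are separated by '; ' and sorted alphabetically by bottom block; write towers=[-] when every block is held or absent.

towers=[B/G; E; F/D/C/A] holding=H

before: towers=[B/G; E; F/D/C/A; H] holding=-
pre[pickup(H)]: clear(H) ✓, ontable(H) ✓, handempty ✓
all met → apply pickup(H)
after:  towers=[B/G; E; F/D/C/A] holding=H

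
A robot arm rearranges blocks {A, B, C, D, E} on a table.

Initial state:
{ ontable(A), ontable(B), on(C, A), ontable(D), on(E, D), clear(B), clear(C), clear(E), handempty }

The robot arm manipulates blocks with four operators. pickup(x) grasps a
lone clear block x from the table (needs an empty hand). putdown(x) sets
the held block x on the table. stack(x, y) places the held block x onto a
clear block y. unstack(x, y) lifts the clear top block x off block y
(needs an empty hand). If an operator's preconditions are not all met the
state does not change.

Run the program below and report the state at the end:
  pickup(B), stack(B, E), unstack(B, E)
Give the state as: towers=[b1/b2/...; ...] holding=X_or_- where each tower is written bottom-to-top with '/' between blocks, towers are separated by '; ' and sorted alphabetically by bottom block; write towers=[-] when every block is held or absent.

step 1 (pickup(B)): towers=[A/C; D/E] holding=B
step 2 (stack(B, E)): towers=[A/C; D/E/B] holding=-
step 3 (unstack(B, E)): towers=[A/C; D/E] holding=B

towers=[A/C; D/E] holding=B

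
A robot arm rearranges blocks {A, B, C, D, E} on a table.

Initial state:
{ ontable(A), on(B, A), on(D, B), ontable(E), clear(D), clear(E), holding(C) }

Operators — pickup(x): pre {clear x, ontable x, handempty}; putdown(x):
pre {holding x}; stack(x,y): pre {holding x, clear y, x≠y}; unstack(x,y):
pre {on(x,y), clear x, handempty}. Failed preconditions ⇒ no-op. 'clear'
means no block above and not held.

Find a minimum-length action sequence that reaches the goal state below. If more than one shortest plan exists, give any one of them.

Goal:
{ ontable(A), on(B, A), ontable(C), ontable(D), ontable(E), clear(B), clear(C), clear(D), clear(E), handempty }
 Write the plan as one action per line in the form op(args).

putdown(C)
unstack(D, B)
putdown(D)

step 1 (putdown(C)): towers=[A/B/D; C; E] holding=-
step 2 (unstack(D, B)): towers=[A/B; C; E] holding=D
step 3 (putdown(D)): towers=[A/B; C; D; E] holding=-
goal check: towers=[A/B; C; D; E] holding=- — reached (length 3, optimal by BFS)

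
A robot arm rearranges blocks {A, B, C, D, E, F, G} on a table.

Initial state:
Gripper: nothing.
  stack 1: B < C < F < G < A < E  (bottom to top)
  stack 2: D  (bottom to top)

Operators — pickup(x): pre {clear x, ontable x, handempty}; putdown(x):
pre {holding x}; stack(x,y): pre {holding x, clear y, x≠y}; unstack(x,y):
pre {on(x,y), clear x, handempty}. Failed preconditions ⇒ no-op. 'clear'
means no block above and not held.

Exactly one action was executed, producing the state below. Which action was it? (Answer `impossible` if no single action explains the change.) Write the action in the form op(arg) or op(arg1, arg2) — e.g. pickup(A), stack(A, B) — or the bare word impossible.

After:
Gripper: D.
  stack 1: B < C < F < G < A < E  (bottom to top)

target: towers=[B/C/F/G/A/E] holding=D
         pickup(D) → towers=[B/C/F/G/A/E] holding=D  ← match
     unstack(E, A) → towers=[B/C/F/G/A; D] holding=E

pickup(D)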